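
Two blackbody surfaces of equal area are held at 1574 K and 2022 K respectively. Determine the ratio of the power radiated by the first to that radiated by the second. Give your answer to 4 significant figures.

P₁/P₂ ≈ 0.3672

With equal areas, P₁/P₂ = (T₁/T₂)⁴ = (1574/2022)⁴ = 0.3672.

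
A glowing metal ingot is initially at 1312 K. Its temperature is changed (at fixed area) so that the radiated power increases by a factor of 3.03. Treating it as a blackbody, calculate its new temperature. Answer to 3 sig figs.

P ∝ T⁴, so T₂/T₁ = (P₂/P₁)^(1/4) = (3.03)^(1/4) = 1.31935.
T₂ = 1312 × 1.31935 = 1.73×10³ K.

T₂ ≈ 1.73×10³ K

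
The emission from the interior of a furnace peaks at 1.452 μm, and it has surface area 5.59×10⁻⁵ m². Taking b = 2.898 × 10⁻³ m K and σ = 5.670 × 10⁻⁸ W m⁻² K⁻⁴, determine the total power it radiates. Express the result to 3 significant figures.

P ≈ 50.3 W

Wien's law: T = b/λ_max = 2.898×10⁻³/1.452×10⁻⁶ = 1995.87 K.
Area A = 5.59×10⁻⁵ m².
Then P = σAT⁴ = 5.670×10⁻⁸×5.59×10⁻⁵×(1995.87)⁴ = 50.3 W.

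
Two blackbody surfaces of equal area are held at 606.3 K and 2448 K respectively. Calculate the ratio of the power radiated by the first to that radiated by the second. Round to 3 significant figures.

With equal areas, P₁/P₂ = (T₁/T₂)⁴ = (606.3/2448)⁴ = 3.76×10⁻³.

P₁/P₂ ≈ 3.76×10⁻³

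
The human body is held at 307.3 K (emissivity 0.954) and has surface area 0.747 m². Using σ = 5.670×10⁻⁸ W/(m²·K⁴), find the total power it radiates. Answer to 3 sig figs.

Area A = 0.747 m².
P = εσAT⁴ = 0.954 × 5.670×10⁻⁸ × 0.747 × (307.3)⁴ = 360 W.

P ≈ 360 W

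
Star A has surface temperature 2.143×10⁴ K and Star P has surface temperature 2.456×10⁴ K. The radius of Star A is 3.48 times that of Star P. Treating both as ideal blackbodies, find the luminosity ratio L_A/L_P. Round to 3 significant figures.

L ∝ R²T⁴, so L_A/L_P = (R_A/R_P)²(T_A/T_P)⁴ = (3.48)² × (2.143×10⁴/2.456×10⁴)⁴ = 12.1104 × 0.579663 = 7.02.

L_A/L_P ≈ 7.02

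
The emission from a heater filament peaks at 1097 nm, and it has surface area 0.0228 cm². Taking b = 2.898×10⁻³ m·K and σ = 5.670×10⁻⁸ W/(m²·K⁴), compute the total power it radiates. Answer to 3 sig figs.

P ≈ 6.30 W

Wien's law: T = b/λ_max = 2.898×10⁻³/1.097×10⁻⁶ = 2641.75 K.
Area A = 0.0228 cm² = 2.28×10⁻⁶ m².
Then P = σAT⁴ = 5.670×10⁻⁸×2.28×10⁻⁶×(2641.75)⁴ = 6.30 W.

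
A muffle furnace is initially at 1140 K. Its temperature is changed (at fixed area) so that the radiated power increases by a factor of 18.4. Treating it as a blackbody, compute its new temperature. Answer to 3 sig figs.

T₂ ≈ 2.36×10³ K

P ∝ T⁴, so T₂/T₁ = (P₂/P₁)^(1/4) = (18.4)^(1/4) = 2.07112.
T₂ = 1140 × 2.07112 = 2.36×10³ K.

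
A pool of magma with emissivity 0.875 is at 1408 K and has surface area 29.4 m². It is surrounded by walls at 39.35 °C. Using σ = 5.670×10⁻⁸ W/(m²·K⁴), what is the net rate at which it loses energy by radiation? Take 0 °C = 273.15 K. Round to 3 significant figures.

Surroundings: T = 39.35 °C + 273.15 = 312.50 K.
Area A = 29.4 m².
Net radiated power P_net = εσA(T⁴ − T₀⁴) = 0.875×5.670×10⁻⁸×29.4×(1408⁴ − 312.50⁴).
T⁴ − T₀⁴ = 3.93016×10¹² − 9.53674×10⁹ = 3.92062×10¹² K⁴, so P_net = 5.72×10⁶ W.

Net loss ≈ 5.72×10⁶ W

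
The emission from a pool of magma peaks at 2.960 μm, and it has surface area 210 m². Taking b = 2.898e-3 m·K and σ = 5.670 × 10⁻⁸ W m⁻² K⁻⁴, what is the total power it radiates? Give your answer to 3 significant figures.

P ≈ 1.09×10⁷ W

Wien's law: T = b/λ_max = 2.898×10⁻³/2.960×10⁻⁶ = 979.054 K.
Area A = 210 m².
Then P = σAT⁴ = 5.670×10⁻⁸×210×(979.054)⁴ = 1.09×10⁷ W.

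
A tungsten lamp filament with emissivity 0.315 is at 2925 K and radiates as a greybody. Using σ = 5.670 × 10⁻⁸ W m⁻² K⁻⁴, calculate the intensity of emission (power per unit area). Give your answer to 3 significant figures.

Stefan–Boltzmann: I = εσT⁴ = 0.315 × 5.670×10⁻⁸ × (2925)⁴ = 1.31×10⁶ W/m².

I ≈ 1.31×10⁶ W/m²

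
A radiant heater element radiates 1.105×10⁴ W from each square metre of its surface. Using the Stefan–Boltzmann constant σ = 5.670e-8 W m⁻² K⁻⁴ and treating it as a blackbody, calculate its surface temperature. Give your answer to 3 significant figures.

I = σT⁴, so T = (I/σ)^(1/4) = (1.105×10⁴/(5.670×10⁻⁸))^(1/4) = 664 K.

T ≈ 664 K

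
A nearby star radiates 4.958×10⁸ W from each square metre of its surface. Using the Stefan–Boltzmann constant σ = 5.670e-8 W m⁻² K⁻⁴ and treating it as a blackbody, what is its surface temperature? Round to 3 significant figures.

T ≈ 9.67×10³ K

I = σT⁴, so T = (I/σ)^(1/4) = (4.958×10⁸/(5.670×10⁻⁸))^(1/4) = 9.67×10³ K.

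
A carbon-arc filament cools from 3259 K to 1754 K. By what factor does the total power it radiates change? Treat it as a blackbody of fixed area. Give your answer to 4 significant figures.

P₂/P₁ ≈ 0.08390

P ∝ T⁴, so P₂/P₁ = (T₂/T₁)⁴ = (1754/3259)⁴ = (0.538202)⁴ = 0.08390.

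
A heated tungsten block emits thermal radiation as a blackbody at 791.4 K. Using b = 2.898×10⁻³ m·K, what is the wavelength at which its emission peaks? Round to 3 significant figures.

Wien's displacement law: λ_max = b/T = (2.898×10⁻³ m·K)/(791.4 K) = 3.662×10⁻⁶ m.
That is 3.66 μm, in the infrared range.

λ_max ≈ 3.66 μm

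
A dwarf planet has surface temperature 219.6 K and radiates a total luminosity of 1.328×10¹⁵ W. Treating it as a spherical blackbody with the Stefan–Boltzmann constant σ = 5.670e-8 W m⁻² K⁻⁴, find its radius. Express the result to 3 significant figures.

L = 4πR²σT⁴ ⇒ R = √(L/(4πσT⁴)).
σT⁴ = 131.860 W/m², so R = √(1.328×10¹⁵/(4π×131.860)) = 8.95×10⁵ m.

R ≈ 8.95×10⁵ m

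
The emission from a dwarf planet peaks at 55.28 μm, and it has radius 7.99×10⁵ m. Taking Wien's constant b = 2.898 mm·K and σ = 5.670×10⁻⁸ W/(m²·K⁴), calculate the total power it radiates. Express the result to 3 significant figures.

P ≈ 3.44×10¹² W

Wien's law: T = b/λ_max = 2.898×10⁻³/5.528×10⁻⁵ = 52.4240 K.
Surface area A = 4πR² = 4π(7.99×10⁵ m)² = 8.02238×10¹² m².
Then P = σAT⁴ = 5.670×10⁻⁸×8.02238×10¹²×(52.4240)⁴ = 3.44×10¹² W.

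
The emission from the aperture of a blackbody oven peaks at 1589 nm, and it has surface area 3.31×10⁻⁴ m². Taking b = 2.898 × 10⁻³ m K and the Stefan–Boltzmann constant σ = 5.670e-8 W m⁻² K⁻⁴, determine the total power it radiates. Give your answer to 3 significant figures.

P ≈ 208 W

Wien's law: T = b/λ_max = 2.898×10⁻³/1.589×10⁻⁶ = 1823.79 K.
Area A = 3.31×10⁻⁴ m².
Then P = σAT⁴ = 5.670×10⁻⁸×3.31×10⁻⁴×(1823.79)⁴ = 208 W.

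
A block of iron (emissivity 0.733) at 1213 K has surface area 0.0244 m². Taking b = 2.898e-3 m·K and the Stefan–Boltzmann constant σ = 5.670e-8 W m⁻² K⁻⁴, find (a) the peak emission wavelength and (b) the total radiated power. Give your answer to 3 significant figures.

(a) λ_max = b/T = 2.898×10⁻³/1213 = 2.389×10⁻⁶ m = 2.39 μm.
Area A = 0.0244 m².
(b) P = εσAT⁴ = 0.733×5.670×10⁻⁸×0.0244×(1213)⁴ = 2.20×10³ W.

λ_max ≈ 2.39 μm; P ≈ 2.20×10³ W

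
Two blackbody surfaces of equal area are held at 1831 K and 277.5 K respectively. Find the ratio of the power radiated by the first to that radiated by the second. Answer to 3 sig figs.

P₁/P₂ ≈ 1.90×10³

With equal areas, P₁/P₂ = (T₁/T₂)⁴ = (1831/277.5)⁴ = 1.90×10³.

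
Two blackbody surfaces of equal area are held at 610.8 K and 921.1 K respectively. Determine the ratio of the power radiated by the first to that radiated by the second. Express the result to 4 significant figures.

With equal areas, P₁/P₂ = (T₁/T₂)⁴ = (610.8/921.1)⁴ = 0.1934.

P₁/P₂ ≈ 0.1934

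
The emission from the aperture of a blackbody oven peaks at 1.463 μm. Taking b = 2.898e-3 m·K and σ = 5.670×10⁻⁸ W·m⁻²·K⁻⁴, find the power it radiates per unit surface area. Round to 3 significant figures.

I ≈ 8.73×10⁵ W/m²

Wien's law: T = b/λ_max = 2.898×10⁻³/1.463×10⁻⁶ = 1980.86 K.
Then I = σT⁴ = 5.670×10⁻⁸×(1980.86)⁴ = 8.73×10⁵ W/m².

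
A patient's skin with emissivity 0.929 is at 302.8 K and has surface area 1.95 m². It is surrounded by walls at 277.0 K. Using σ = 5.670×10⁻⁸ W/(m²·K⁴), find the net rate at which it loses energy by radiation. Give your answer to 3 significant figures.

Area A = 1.95 m².
Net radiated power P_net = εσA(T⁴ − T₀⁴) = 0.929×5.670×10⁻⁸×1.95×(302.8⁴ − 277.0⁴).
T⁴ − T₀⁴ = 8.40666×10⁹ − 5.88734×10⁹ = 2.51932×10⁹ K⁴, so P_net = 259 W.

Net loss ≈ 259 W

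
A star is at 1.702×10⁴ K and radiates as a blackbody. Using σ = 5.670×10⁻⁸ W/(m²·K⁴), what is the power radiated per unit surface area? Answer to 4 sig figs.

Stefan–Boltzmann: I = σT⁴ = 5.670×10⁻⁸ × (1.702×10⁴)⁴ = 4.758×10⁹ W/m².

I ≈ 4.758×10⁹ W/m²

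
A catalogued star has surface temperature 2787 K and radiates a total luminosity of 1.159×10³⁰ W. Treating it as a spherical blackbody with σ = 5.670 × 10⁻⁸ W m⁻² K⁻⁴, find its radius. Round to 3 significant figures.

L = 4πR²σT⁴ ⇒ R = √(L/(4πσT⁴)).
σT⁴ = 3.42083×10⁶ W/m², so R = √(1.159×10³⁰/(4π×3.42083×10⁶)) = 1.64×10¹¹ m.

R ≈ 1.64×10¹¹ m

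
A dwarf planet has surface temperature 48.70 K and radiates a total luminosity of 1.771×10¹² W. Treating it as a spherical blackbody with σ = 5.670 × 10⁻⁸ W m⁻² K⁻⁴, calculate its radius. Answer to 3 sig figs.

R ≈ 6.65×10⁵ m

L = 4πR²σT⁴ ⇒ R = √(L/(4πσT⁴)).
σT⁴ = 0.318933 W/m², so R = √(1.771×10¹²/(4π×0.318933)) = 6.65×10⁵ m.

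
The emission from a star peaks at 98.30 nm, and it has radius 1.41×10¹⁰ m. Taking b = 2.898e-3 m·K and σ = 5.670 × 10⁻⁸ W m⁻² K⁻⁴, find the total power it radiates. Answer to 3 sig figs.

P ≈ 1.07×10³² W

Wien's law: T = b/λ_max = 2.898×10⁻³/9.830×10⁻⁸ = 29481.2 K.
Surface area A = 4πR² = 4π(1.41×10¹⁰ m)² = 2.49832×10²¹ m².
Then P = σAT⁴ = 5.670×10⁻⁸×2.49832×10²¹×(29481.2)⁴ = 1.07×10³² W.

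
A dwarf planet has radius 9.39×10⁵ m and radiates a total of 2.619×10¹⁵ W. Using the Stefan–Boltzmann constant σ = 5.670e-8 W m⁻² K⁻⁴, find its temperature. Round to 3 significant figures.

Surface area A = 4πR² = 4π(9.39×10⁵ m)² = 1.10800×10¹³ m².
P = σAT⁴ ⇒ T = (P/(σA))^(1/4) = (2.619×10¹⁵/(5.670×10⁻⁸×1.10800×10¹³))^(1/4) = 254 K.

T ≈ 254 K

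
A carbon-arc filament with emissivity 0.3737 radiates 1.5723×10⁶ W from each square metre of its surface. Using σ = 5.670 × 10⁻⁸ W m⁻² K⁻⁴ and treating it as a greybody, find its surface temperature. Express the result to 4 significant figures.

T ≈ 2935 K

I = εσT⁴, so T = (I/εσ)^(1/4) = (1.5723×10⁶/(0.3737×5.670×10⁻⁸))^(1/4) = 2935 K.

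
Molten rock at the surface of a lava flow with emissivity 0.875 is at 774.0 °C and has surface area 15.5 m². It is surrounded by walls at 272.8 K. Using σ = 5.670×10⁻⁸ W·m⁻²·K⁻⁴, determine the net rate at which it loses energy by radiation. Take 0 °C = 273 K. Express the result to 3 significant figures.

T = 774.0 °C + 273 = 1047.0 K.
Area A = 15.5 m².
Net radiated power P_net = εσA(T⁴ − T₀⁴) = 0.875×5.670×10⁻⁸×15.5×(1047.0⁴ − 272.8⁴).
T⁴ − T₀⁴ = 1.20167×10¹² − 5.53831×10⁹ = 1.19613×10¹² K⁴, so P_net = 9.20×10⁵ W.

Net loss ≈ 9.20×10⁵ W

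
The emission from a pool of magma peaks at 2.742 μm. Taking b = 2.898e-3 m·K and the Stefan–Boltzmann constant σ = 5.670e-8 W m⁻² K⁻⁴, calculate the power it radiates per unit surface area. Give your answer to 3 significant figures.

Wien's law: T = b/λ_max = 2.898×10⁻³/2.742×10⁻⁶ = 1056.89 K.
Then I = σT⁴ = 5.670×10⁻⁸×(1056.89)⁴ = 7.07×10⁴ W/m².

I ≈ 7.07×10⁴ W/m²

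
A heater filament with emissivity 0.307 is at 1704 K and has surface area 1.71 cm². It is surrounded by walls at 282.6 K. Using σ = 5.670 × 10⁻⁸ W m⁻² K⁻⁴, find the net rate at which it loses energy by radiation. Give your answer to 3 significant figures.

Net loss ≈ 25.1 W

Area A = 1.71 cm² = 1.71×10⁻⁴ m².
Net radiated power P_net = εσA(T⁴ − T₀⁴) = 0.307×5.670×10⁻⁸×1.71×10⁻⁴×(1704⁴ − 282.6⁴).
T⁴ − T₀⁴ = 8.43099×10¹² − 6.37806×10⁹ = 8.42461×10¹² K⁴, so P_net = 25.1 W.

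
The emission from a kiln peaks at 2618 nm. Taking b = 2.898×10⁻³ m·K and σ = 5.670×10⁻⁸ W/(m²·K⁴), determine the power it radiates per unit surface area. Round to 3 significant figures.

Wien's law: T = b/λ_max = 2.898×10⁻³/2.618×10⁻⁶ = 1106.95 K.
Then I = σT⁴ = 5.670×10⁻⁸×(1106.95)⁴ = 8.51×10⁴ W/m².

I ≈ 8.51×10⁴ W/m²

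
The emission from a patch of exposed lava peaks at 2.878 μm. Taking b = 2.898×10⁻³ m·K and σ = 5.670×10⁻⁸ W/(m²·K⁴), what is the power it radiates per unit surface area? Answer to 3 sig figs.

I ≈ 5.83×10⁴ W/m²

Wien's law: T = b/λ_max = 2.898×10⁻³/2.878×10⁻⁶ = 1006.95 K.
Then I = σT⁴ = 5.670×10⁻⁸×(1006.95)⁴ = 5.83×10⁴ W/m².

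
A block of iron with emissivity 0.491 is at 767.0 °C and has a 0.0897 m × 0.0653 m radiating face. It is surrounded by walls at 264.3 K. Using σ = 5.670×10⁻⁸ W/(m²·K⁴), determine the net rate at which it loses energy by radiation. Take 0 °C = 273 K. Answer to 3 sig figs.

Net loss ≈ 190 W

T = 767.0 °C + 273 = 1040.0 K.
Area A = 0.0897 × 0.0653 = 5.85741×10⁻³ m².
Net radiated power P_net = εσA(T⁴ − T₀⁴) = 0.491×5.670×10⁻⁸×5.85741×10⁻³×(1040.0⁴ − 264.3⁴).
T⁴ − T₀⁴ = 1.16986×10¹² − 4.87965×10⁹ = 1.16498×10¹² K⁴, so P_net = 190 W.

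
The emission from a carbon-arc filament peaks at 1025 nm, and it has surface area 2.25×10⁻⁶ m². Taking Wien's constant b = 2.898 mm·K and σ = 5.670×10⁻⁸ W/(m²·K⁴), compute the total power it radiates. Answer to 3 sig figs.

Wien's law: T = b/λ_max = 2.898×10⁻³/1.025×10⁻⁶ = 2827.32 K.
Area A = 2.25×10⁻⁶ m².
Then P = σAT⁴ = 5.670×10⁻⁸×2.25×10⁻⁶×(2827.32)⁴ = 8.15 W.

P ≈ 8.15 W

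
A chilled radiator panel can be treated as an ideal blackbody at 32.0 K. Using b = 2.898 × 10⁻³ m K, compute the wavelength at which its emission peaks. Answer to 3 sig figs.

λ_max ≈ 90.6 μm

Wien's displacement law: λ_max = b/T = (2.898×10⁻³ m·K)/(32.0 K) = 9.056×10⁻⁵ m.
That is 90.6 μm, in the infrared range.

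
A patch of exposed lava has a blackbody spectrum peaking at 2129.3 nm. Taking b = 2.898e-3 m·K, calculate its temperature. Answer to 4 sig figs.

T ≈ 1361 K

Wien's law gives T = b/λ_max = (2.898×10⁻³ m·K)/(2.1293×10⁻⁶ m) = 1361 K.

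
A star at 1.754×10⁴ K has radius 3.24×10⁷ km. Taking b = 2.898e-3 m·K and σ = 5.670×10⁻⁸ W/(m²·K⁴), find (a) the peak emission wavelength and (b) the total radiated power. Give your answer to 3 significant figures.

λ_max ≈ 165 nm; P ≈ 7.08×10³¹ W

(a) λ_max = b/T = 2.898×10⁻³/1.754×10⁴ = 1.652×10⁻⁷ m = 165 nm.
Surface area A = 4πR² = 4π(3.24×10¹⁰ m)² = 1.31917×10²² m².
(b) P = σAT⁴ = 5.670×10⁻⁸×1.31917×10²²×(1.754×10⁴)⁴ = 7.08×10³¹ W.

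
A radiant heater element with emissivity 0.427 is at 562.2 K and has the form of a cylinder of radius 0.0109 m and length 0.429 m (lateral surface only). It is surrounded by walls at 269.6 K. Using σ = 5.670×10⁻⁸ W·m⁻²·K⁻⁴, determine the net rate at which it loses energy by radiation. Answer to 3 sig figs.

Lateral area A = 2πrL = 2π×0.0109×0.429 = 0.0293808 m².
Net radiated power P_net = εσA(T⁴ − T₀⁴) = 0.427×5.670×10⁻⁸×0.0293808×(562.2⁴ − 269.6⁴).
T⁴ − T₀⁴ = 9.98995×10¹⁰ − 5.28299×10⁹ = 9.46165×10¹⁰ K⁴, so P_net = 67.3 W.

Net loss ≈ 67.3 W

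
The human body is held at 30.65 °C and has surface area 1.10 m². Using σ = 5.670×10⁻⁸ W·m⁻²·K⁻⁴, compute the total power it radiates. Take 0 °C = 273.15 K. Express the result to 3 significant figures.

T = 30.65 °C + 273.15 = 303.80 K.
Area A = 1.10 m².
P = σAT⁴ = 5.670×10⁻⁸ × 1.10 × (303.80)⁴ = 531 W.

P ≈ 531 W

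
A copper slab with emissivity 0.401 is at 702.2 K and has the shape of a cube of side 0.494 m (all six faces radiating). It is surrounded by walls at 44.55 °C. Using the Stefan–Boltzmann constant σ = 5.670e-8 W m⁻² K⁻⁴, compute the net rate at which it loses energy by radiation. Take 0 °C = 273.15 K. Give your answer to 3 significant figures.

Net loss ≈ 7.76×10³ W

Surroundings: T = 44.55 °C + 273.15 = 317.70 K.
Area A = 6s² = 6×(0.494 m)² = 1.46422 m².
Net radiated power P_net = εσA(T⁴ − T₀⁴) = 0.401×5.670×10⁻⁸×1.46422×(702.2⁴ − 317.70⁴).
T⁴ − T₀⁴ = 2.43133×10¹¹ − 1.01875×10¹⁰ = 2.32946×10¹¹ K⁴, so P_net = 7.76×10³ W.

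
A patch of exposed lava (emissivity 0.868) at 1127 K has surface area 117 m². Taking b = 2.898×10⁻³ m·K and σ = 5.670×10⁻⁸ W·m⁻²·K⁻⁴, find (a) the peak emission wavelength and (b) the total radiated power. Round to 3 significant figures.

λ_max ≈ 2.57×10³ nm; P ≈ 9.29×10⁶ W

(a) λ_max = b/T = 2.898×10⁻³/1127 = 2.571×10⁻⁶ m = 2.57×10³ nm.
Area A = 117 m².
(b) P = εσAT⁴ = 0.868×5.670×10⁻⁸×117×(1127)⁴ = 9.29×10⁶ W.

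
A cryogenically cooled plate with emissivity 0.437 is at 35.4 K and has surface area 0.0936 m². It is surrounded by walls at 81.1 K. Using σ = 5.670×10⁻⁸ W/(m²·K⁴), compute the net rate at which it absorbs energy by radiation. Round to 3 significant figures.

Area A = 0.0936 m².
Net radiated power P_net = εσA(T⁴ − T₀⁴) = 0.437×5.670×10⁻⁸×0.0936×(35.4⁴ − 81.1⁴).
T⁴ − T₀⁴ = 1.57041×10⁶ − 4.32597×10⁷ = -4.16893×10⁷ K⁴, so P_net = -0.0967 W — negative, meaning a net gain of 0.0967 W.

Net gain ≈ 0.0967 W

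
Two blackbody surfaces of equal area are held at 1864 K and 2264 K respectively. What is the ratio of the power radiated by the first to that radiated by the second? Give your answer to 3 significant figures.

P₁/P₂ ≈ 0.459

With equal areas, P₁/P₂ = (T₁/T₂)⁴ = (1864/2264)⁴ = 0.459.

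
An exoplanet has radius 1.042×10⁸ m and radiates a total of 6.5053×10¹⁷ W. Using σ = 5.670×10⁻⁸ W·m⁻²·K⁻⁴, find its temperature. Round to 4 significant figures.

Surface area A = 4πR² = 4π(1.042×10⁸ m)² = 1.36441×10¹⁷ m².
P = σAT⁴ ⇒ T = (P/(σA))^(1/4) = (6.5053×10¹⁷/(5.670×10⁻⁸×1.36441×10¹⁷))^(1/4) = 95.76 K.

T ≈ 95.76 K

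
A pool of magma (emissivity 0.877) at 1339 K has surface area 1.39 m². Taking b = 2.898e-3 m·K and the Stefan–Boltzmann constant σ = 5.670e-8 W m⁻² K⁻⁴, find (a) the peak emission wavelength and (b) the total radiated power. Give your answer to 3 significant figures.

(a) λ_max = b/T = 2.898×10⁻³/1339 = 2.164×10⁻⁶ m = 2.16 μm.
Area A = 1.39 m².
(b) P = εσAT⁴ = 0.877×5.670×10⁻⁸×1.39×(1339)⁴ = 2.22×10⁵ W.

λ_max ≈ 2.16 μm; P ≈ 2.22×10⁵ W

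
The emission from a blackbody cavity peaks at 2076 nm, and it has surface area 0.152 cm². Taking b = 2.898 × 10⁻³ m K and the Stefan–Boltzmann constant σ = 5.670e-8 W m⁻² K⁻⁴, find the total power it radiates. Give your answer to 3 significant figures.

Wien's law: T = b/λ_max = 2.898×10⁻³/2.076×10⁻⁶ = 1395.95 K.
Area A = 0.152 cm² = 1.52×10⁻⁵ m².
Then P = σAT⁴ = 5.670×10⁻⁸×1.52×10⁻⁵×(1395.95)⁴ = 3.27 W.

P ≈ 3.27 W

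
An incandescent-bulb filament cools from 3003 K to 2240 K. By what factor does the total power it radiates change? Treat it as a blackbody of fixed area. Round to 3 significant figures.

P₂/P₁ ≈ 0.310

P ∝ T⁴, so P₂/P₁ = (T₂/T₁)⁴ = (2240/3003)⁴ = (0.745921)⁴ = 0.310.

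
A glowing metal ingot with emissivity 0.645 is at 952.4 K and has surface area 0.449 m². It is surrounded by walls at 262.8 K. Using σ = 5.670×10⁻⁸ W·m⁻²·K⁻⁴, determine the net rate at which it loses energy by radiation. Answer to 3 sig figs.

Net loss ≈ 1.34×10⁴ W

Area A = 0.449 m².
Net radiated power P_net = εσA(T⁴ − T₀⁴) = 0.645×5.670×10⁻⁸×0.449×(952.4⁴ − 262.8⁴).
T⁴ − T₀⁴ = 8.22768×10¹¹ − 4.76981×10⁹ = 8.17998×10¹¹ K⁴, so P_net = 1.34×10⁴ W.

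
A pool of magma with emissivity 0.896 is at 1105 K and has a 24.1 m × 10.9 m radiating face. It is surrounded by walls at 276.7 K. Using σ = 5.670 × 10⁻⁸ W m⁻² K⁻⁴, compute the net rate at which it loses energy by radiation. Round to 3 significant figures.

Net loss ≈ 1.98×10⁷ W

Area A = 24.1 × 10.9 = 262.69 m².
Net radiated power P_net = εσA(T⁴ − T₀⁴) = 0.896×5.670×10⁻⁸×262.69×(1105⁴ − 276.7⁴).
T⁴ − T₀⁴ = 1.49090×10¹² − 5.86188×10⁹ = 1.48504×10¹² K⁴, so P_net = 1.98×10⁷ W.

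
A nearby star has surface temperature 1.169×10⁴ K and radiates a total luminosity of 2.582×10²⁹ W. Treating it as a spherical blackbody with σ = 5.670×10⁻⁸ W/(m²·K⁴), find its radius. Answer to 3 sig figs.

L = 4πR²σT⁴ ⇒ R = √(L/(4πσT⁴)).
σT⁴ = 1.05887×10⁹ W/m², so R = √(2.582×10²⁹/(4π×1.05887×10⁹)) = 4.41×10⁹ m.

R ≈ 4.41×10⁹ m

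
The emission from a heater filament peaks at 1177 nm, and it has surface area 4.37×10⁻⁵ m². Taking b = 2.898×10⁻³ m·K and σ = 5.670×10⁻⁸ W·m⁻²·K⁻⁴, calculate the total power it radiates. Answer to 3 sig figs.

Wien's law: T = b/λ_max = 2.898×10⁻³/1.177×10⁻⁶ = 2462.19 K.
Area A = 4.37×10⁻⁵ m².
Then P = σAT⁴ = 5.670×10⁻⁸×4.37×10⁻⁵×(2462.19)⁴ = 91.1 W.

P ≈ 91.1 W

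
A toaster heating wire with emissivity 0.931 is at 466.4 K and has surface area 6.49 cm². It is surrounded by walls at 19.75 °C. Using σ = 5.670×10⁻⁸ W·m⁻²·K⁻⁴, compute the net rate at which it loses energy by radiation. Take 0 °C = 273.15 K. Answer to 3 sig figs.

Net loss ≈ 1.37 W

Surroundings: T = 19.75 °C + 273.15 = 292.90 K.
Area A = 6.49 cm² = 6.49×10⁻⁴ m².
Net radiated power P_net = εσA(T⁴ − T₀⁴) = 0.931×5.670×10⁻⁸×6.49×10⁻⁴×(466.4⁴ − 292.90⁴).
T⁴ − T₀⁴ = 4.73188×10¹⁰ − 7.35999×10⁹ = 3.99588×10¹⁰ K⁴, so P_net = 1.37 W.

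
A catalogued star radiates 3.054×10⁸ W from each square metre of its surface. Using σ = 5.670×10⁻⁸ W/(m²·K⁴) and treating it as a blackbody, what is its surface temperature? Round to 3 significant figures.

I = σT⁴, so T = (I/σ)^(1/4) = (3.054×10⁸/(5.670×10⁻⁸))^(1/4) = 8.57×10³ K.

T ≈ 8.57×10³ K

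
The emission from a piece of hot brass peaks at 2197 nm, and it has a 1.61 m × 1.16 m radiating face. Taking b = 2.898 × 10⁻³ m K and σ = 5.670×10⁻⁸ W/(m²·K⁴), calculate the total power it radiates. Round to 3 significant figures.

Wien's law: T = b/λ_max = 2.898×10⁻³/2.197×10⁻⁶ = 1319.07 K.
Area A = 1.61 × 1.16 = 1.8676 m².
Then P = σAT⁴ = 5.670×10⁻⁸×1.8676×(1319.07)⁴ = 3.21×10⁵ W.

P ≈ 3.21×10⁵ W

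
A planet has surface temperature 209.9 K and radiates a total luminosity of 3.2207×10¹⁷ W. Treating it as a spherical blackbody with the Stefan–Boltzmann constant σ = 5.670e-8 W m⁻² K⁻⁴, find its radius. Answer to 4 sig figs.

L = 4πR²σT⁴ ⇒ R = √(L/(4πσT⁴)).
σT⁴ = 110.061 W/m², so R = √(3.2207×10¹⁷/(4π×110.061)) = 1.526×10⁷ m.

R ≈ 1.526×10⁷ m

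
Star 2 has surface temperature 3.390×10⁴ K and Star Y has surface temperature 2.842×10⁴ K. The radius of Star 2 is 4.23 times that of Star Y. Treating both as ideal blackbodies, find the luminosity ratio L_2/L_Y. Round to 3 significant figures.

L ∝ R²T⁴, so L_2/L_Y = (R_2/R_Y)²(T_2/T_Y)⁴ = (4.23)² × (3.390×10⁴/2.842×10⁴)⁴ = 17.8929 × 2.02443 = 36.2.

L_2/L_Y ≈ 36.2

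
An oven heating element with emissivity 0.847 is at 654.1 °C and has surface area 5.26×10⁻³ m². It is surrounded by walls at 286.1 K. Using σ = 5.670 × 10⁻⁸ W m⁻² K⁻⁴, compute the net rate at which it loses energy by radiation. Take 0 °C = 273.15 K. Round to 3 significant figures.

T = 654.1 °C + 273.15 = 927.25 K.
Area A = 5.26×10⁻³ m².
Net radiated power P_net = εσA(T⁴ − T₀⁴) = 0.847×5.670×10⁻⁸×5.26×10⁻³×(927.25⁴ − 286.1⁴).
T⁴ − T₀⁴ = 7.39243×10¹¹ − 6.69995×10⁹ = 7.32543×10¹¹ K⁴, so P_net = 185 W.

Net loss ≈ 185 W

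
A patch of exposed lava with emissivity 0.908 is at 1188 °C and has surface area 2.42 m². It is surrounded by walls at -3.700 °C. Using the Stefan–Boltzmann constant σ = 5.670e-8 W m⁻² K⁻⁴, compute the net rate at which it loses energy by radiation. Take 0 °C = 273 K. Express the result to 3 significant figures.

Net loss ≈ 5.67×10⁵ W

T = 1188 °C + 273 = 1461 K.
Surroundings: T = -3.700 °C + 273 = 269.300 K.
Area A = 2.42 m².
Net radiated power P_net = εσA(T⁴ − T₀⁴) = 0.908×5.670×10⁻⁸×2.42×(1461⁴ − 269.300⁴).
T⁴ − T₀⁴ = 4.55618×10¹² − 5.25951×10⁹ = 4.55092×10¹² K⁴, so P_net = 5.67×10⁵ W.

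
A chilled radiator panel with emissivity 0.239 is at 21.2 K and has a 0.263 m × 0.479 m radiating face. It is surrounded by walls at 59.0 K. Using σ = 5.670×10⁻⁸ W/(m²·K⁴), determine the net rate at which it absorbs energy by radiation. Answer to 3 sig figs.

Area A = 0.263 × 0.479 = 0.125977 m².
Net radiated power P_net = εσA(T⁴ − T₀⁴) = 0.239×5.670×10⁻⁸×0.125977×(21.2⁴ − 59.0⁴).
T⁴ − T₀⁴ = 2.01996×10⁵ − 1.21174×10⁷ = -1.19154×10⁷ K⁴, so P_net = -0.0203 W — negative, meaning a net gain of 0.0203 W.

Net gain ≈ 0.0203 W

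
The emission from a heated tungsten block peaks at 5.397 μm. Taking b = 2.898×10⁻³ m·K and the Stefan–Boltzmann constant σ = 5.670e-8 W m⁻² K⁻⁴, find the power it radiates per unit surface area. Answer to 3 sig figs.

I ≈ 4.71×10³ W/m²

Wien's law: T = b/λ_max = 2.898×10⁻³/5.397×10⁻⁶ = 536.965 K.
Then I = σT⁴ = 5.670×10⁻⁸×(536.965)⁴ = 4.71×10³ W/m².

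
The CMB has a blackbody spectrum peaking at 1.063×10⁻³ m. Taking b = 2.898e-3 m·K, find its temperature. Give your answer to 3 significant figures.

Wien's law gives T = b/λ_max = (2.898×10⁻³ m·K)/(1.063×10⁻³ m) = 2.73 K.

T ≈ 2.73 K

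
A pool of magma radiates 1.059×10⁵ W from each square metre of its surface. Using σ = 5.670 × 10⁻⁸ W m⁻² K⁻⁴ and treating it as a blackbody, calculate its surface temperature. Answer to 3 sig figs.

I = σT⁴, so T = (I/σ)^(1/4) = (1.059×10⁵/(5.670×10⁻⁸))^(1/4) = 1.17×10³ K.

T ≈ 1.17×10³ K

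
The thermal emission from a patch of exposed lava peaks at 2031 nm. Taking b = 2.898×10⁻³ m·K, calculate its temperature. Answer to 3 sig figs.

T ≈ 1.43×10³ K

Wien's law gives T = b/λ_max = (2.898×10⁻³ m·K)/(2.031×10⁻⁶ m) = 1.43×10³ K.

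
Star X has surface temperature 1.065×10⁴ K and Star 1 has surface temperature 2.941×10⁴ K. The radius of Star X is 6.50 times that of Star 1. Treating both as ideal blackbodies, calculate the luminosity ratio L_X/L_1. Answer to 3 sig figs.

L_X/L_1 ≈ 0.727

L ∝ R²T⁴, so L_X/L_1 = (R_X/R_1)²(T_X/T_1)⁴ = (6.50)² × (1.065×10⁴/2.941×10⁴)⁴ = 42.25 × 0.0171956 = 0.727.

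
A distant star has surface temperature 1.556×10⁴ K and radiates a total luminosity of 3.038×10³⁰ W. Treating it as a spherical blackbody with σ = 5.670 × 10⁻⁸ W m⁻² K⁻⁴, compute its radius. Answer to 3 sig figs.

L = 4πR²σT⁴ ⇒ R = √(L/(4πσT⁴)).
σT⁴ = 3.32370×10⁹ W/m², so R = √(3.038×10³⁰/(4π×3.32370×10⁹)) = 8.53×10⁹ m.

R ≈ 8.53×10⁹ m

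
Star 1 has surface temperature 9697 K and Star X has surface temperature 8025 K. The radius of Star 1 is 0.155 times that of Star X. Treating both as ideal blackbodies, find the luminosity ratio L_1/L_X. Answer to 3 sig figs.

L ∝ R²T⁴, so L_1/L_X = (R_1/R_X)²(T_1/T_X)⁴ = (0.155)² × (9697/8025)⁴ = 0.024025 × 2.13191 = 0.0512.

L_1/L_X ≈ 0.0512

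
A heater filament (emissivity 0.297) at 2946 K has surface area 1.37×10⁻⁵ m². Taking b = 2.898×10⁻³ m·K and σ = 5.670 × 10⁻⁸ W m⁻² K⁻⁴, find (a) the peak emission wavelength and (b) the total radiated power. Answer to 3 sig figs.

(a) λ_max = b/T = 2.898×10⁻³/2946 = 9.837×10⁻⁷ m = 0.984 μm.
Area A = 1.37×10⁻⁵ m².
(b) P = εσAT⁴ = 0.297×5.670×10⁻⁸×1.37×10⁻⁵×(2946)⁴ = 17.4 W.

λ_max ≈ 0.984 μm; P ≈ 17.4 W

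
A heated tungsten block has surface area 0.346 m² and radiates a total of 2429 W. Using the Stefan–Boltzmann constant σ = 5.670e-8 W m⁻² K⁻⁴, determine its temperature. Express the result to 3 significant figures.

T ≈ 593 K

Area A = 0.346 m².
P = σAT⁴ ⇒ T = (P/(σA))^(1/4) = (2429/(5.670×10⁻⁸×0.346))^(1/4) = 593 K.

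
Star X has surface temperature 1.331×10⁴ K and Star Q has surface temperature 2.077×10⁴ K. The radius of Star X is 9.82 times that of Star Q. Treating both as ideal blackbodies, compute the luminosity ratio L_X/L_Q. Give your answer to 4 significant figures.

L ∝ R²T⁴, so L_X/L_Q = (R_X/R_Q)²(T_X/T_Q)⁴ = (9.82)² × (1.331×10⁴/2.077×10⁴)⁴ = 96.4324 × 0.168642 = 16.26.

L_X/L_Q ≈ 16.26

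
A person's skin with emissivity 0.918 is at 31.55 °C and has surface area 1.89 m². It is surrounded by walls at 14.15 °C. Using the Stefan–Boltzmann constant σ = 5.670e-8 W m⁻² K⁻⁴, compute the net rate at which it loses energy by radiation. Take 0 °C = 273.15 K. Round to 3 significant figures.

T = 31.55 °C + 273.15 = 304.70 K.
Surroundings: T = 14.15 °C + 273.15 = 287.30 K.
Area A = 1.89 m².
Net radiated power P_net = εσA(T⁴ − T₀⁴) = 0.918×5.670×10⁻⁸×1.89×(304.70⁴ − 287.30⁴).
T⁴ − T₀⁴ = 8.61965×10⁹ − 6.81306×10⁹ = 1.80659×10⁹ K⁴, so P_net = 178 W.

Net loss ≈ 178 W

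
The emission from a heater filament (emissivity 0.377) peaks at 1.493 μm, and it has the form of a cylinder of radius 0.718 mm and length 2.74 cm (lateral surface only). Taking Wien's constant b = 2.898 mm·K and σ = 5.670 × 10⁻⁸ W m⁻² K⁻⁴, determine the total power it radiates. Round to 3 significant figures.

Wien's law: T = b/λ_max = 2.898×10⁻³/1.493×10⁻⁶ = 1941.06 K.
Lateral area A = 2πrL = 2π×7.18×10⁻⁴×0.0274 = 1.23610×10⁻⁴ m².
Then P = εσAT⁴ = 0.377×5.670×10⁻⁸×1.23610×10⁻⁴×(1941.06)⁴ = 37.5 W.

P ≈ 37.5 W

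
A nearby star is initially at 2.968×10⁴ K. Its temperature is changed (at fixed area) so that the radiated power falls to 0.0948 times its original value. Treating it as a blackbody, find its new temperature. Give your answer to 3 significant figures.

P ∝ T⁴, so T₂/T₁ = (P₂/P₁)^(1/4) = (0.0948)^(1/4) = 0.554884.
T₂ = 2.968×10⁴ × 0.554884 = 1.65×10⁴ K.

T₂ ≈ 1.65×10⁴ K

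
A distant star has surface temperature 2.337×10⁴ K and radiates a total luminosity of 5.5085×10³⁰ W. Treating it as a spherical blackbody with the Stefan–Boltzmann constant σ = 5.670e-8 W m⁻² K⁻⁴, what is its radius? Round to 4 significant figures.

R ≈ 5.091×10⁹ m

L = 4πR²σT⁴ ⇒ R = √(L/(4πσT⁴)).
σT⁴ = 1.69129×10¹⁰ W/m², so R = √(5.5085×10³⁰/(4π×1.69129×10¹⁰)) = 5.091×10⁹ m.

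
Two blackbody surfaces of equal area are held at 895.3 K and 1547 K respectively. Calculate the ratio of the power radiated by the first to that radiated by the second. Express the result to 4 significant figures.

With equal areas, P₁/P₂ = (T₁/T₂)⁴ = (895.3/1547)⁴ = 0.1122.

P₁/P₂ ≈ 0.1122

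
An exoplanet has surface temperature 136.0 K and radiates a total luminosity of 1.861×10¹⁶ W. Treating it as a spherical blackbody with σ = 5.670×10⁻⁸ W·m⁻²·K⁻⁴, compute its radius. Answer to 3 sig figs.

R ≈ 8.74×10⁶ m

L = 4πR²σT⁴ ⇒ R = √(L/(4πσT⁴)).
σT⁴ = 19.3972 W/m², so R = √(1.861×10¹⁶/(4π×19.3972)) = 8.74×10⁶ m.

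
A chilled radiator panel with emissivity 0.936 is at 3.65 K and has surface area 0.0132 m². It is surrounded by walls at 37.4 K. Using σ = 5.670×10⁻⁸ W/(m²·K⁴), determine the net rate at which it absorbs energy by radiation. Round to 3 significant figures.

Net gain ≈ 1.37×10⁻³ W

Area A = 0.0132 m².
Net radiated power P_net = εσA(T⁴ − T₀⁴) = 0.936×5.670×10⁻⁸×0.0132×(3.65⁴ − 37.4⁴).
T⁴ − T₀⁴ = 177.489 − 1.95653×10⁶ = -1.95635×10⁶ K⁴, so P_net = -1.37×10⁻³ W — negative, meaning a net gain of 1.37×10⁻³ W.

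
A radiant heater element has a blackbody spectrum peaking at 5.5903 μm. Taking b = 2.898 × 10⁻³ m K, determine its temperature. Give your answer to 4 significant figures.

Wien's law gives T = b/λ_max = (2.898×10⁻³ m·K)/(5.5903×10⁻⁶ m) = 518.4 K.

T ≈ 518.4 K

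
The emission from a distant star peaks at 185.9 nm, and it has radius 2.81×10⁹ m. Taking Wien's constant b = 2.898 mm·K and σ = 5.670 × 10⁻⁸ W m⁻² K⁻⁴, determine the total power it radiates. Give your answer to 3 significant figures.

Wien's law: T = b/λ_max = 2.898×10⁻³/1.859×10⁻⁷ = 15589.0 K.
Surface area A = 4πR² = 4π(2.81×10⁹ m)² = 9.92253×10¹⁹ m².
Then P = σAT⁴ = 5.670×10⁻⁸×9.92253×10¹⁹×(15589.0)⁴ = 3.32×10²⁹ W.

P ≈ 3.32×10²⁹ W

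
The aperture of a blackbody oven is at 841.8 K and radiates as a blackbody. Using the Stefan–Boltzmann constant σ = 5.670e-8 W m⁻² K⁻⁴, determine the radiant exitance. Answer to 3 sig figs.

Stefan–Boltzmann: I = σT⁴ = 5.670×10⁻⁸ × (841.8)⁴ = 2.85×10⁴ W/m².

I ≈ 2.85×10⁴ W/m²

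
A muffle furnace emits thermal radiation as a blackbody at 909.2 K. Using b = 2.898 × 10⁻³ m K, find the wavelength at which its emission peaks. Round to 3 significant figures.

λ_max ≈ 3.19 μm

Wien's displacement law: λ_max = b/T = (2.898×10⁻³ m·K)/(909.2 K) = 3.187×10⁻⁶ m.
That is 3.19 μm, in the infrared range.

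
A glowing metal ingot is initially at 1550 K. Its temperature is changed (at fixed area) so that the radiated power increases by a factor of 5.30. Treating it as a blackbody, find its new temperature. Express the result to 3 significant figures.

P ∝ T⁴, so T₂/T₁ = (P₂/P₁)^(1/4) = (5.30)^(1/4) = 1.51729.
T₂ = 1550 × 1.51729 = 2.35×10³ K.

T₂ ≈ 2.35×10³ K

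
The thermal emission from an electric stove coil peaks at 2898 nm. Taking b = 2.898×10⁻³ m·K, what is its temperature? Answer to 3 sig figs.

T ≈ 1.00×10³ K

Wien's law gives T = b/λ_max = (2.898×10⁻³ m·K)/(2.898×10⁻⁶ m) = 1.00×10³ K.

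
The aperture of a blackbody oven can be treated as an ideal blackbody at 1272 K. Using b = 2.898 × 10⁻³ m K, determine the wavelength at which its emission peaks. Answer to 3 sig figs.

Wien's displacement law: λ_max = b/T = (2.898×10⁻³ m·K)/(1272 K) = 2.278×10⁻⁶ m.
That is 2.28 μm, in the infrared range.

λ_max ≈ 2.28 μm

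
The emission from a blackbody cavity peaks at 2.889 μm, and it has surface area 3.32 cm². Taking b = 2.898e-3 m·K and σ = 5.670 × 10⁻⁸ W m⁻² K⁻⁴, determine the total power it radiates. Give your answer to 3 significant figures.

Wien's law: T = b/λ_max = 2.898×10⁻³/2.889×10⁻⁶ = 1003.12 K.
Area A = 3.32 cm² = 3.32×10⁻⁴ m².
Then P = σAT⁴ = 5.670×10⁻⁸×3.32×10⁻⁴×(1003.12)⁴ = 19.1 W.

P ≈ 19.1 W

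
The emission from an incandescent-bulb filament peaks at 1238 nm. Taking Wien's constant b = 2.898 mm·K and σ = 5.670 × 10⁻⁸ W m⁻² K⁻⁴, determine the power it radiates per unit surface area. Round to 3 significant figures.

Wien's law: T = b/λ_max = 2.898×10⁻³/1.238×10⁻⁶ = 2340.87 K.
Then I = σT⁴ = 5.670×10⁻⁸×(2340.87)⁴ = 1.70×10⁶ W/m².

I ≈ 1.70×10⁶ W/m²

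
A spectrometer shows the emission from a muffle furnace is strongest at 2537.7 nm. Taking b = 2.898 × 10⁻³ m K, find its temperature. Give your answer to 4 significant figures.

Wien's law gives T = b/λ_max = (2.898×10⁻³ m·K)/(2.5377×10⁻⁶ m) = 1142 K.

T ≈ 1142 K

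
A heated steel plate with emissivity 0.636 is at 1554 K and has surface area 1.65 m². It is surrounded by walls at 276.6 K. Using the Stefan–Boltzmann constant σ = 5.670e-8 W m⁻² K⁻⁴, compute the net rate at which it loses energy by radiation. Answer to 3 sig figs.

Net loss ≈ 3.47×10⁵ W

Area A = 1.65 m².
Net radiated power P_net = εσA(T⁴ − T₀⁴) = 0.636×5.670×10⁻⁸×1.65×(1554⁴ − 276.6⁴).
T⁴ − T₀⁴ = 5.83182×10¹² − 5.85341×10⁹ = 5.82597×10¹² K⁴, so P_net = 3.47×10⁵ W.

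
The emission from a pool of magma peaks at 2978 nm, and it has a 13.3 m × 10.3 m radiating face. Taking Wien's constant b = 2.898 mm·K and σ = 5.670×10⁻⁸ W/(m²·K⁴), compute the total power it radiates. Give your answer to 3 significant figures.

Wien's law: T = b/λ_max = 2.898×10⁻³/2.978×10⁻⁶ = 973.136 K.
Area A = 13.3 × 10.3 = 136.99 m².
Then P = σAT⁴ = 5.670×10⁻⁸×136.99×(973.136)⁴ = 6.97×10⁶ W.

P ≈ 6.97×10⁶ W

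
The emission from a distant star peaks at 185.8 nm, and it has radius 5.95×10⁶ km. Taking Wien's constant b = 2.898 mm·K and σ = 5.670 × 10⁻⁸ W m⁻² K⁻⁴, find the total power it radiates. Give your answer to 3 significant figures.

Wien's law: T = b/λ_max = 2.898×10⁻³/1.858×10⁻⁷ = 15597.4 K.
Surface area A = 4πR² = 4π(5.95×10⁹ m)² = 4.44881×10²⁰ m².
Then P = σAT⁴ = 5.670×10⁻⁸×4.44881×10²⁰×(15597.4)⁴ = 1.49×10³⁰ W.

P ≈ 1.49×10³⁰ W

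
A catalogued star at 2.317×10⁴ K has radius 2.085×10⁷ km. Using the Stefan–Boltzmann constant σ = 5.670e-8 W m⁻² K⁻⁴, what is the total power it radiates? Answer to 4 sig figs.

P ≈ 8.927×10³¹ W

Surface area A = 4πR² = 4π(2.085×10¹⁰ m)² = 5.46288×10²¹ m².
P = σAT⁴ = 5.670×10⁻⁸ × 5.46288×10²¹ × (2.317×10⁴)⁴ = 8.927×10³¹ W.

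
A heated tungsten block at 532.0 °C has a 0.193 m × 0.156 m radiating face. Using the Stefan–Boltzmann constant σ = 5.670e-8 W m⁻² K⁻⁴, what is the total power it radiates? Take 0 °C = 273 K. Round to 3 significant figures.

P ≈ 717 W

T = 532.0 °C + 273 = 805.0 K.
Area A = 0.193 × 0.156 = 0.030108 m².
P = σAT⁴ = 5.670×10⁻⁸ × 0.030108 × (805.0)⁴ = 717 W.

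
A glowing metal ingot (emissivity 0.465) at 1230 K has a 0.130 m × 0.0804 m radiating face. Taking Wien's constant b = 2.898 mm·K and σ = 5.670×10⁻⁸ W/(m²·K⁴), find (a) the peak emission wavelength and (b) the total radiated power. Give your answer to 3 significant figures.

(a) λ_max = b/T = 2.898×10⁻³/1230 = 2.356×10⁻⁶ m = 2.36×10³ nm.
Area A = 0.130 × 0.0804 = 0.010452 m².
(b) P = εσAT⁴ = 0.465×5.670×10⁻⁸×0.010452×(1230)⁴ = 631 W.

λ_max ≈ 2.36×10³ nm; P ≈ 631 W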